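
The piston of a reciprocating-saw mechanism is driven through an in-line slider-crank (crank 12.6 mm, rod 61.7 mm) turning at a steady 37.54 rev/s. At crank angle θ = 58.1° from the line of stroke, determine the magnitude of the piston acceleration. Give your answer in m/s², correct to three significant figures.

308

ω = 2π·37.5 = 235.9 rad/s
x(θ) = r cosθ + √(L² − r² sin²θ); with ω constant, a = ω²·d²x/dθ².
d²x/dθ² = −r cosθ − r²(cos2θ)/√u − r⁴ sin²2θ/(4u^{3/2}),  u = L² − r² sin²θ = 0.00369246 m².
Substituting r = 0.0126 m, L = 0.0617 m, θ = 58.1°: d²x/dθ² = -0.0055274 m.
a = ω²·d²x/dθ² = (235.9)²·(-0.0055274) = -307.52 m/s²;  |a| = 307.52 m/s².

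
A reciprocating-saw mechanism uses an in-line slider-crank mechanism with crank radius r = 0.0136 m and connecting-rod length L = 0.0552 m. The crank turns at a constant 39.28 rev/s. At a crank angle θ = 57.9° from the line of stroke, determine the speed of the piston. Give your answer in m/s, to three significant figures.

ω = 2π·39.3 = 246.8 rad/s
For an in-line slider-crank, x = r cosθ + √(L² − r² sin²θ), so v = −rω sinθ·[1 + r cosθ/√(L² − r² sin²θ)].
With r = 0.0136 m, L = 0.0552 m, θ = 57.9°: √(L² − r² sin²θ) = 0.053984 m.
v = −0.0136·246.8·0.84712·[1 + 0.0136·0.53140/0.053984] = -3.224 m/s.
|v| = 3.224 m/s.

3.22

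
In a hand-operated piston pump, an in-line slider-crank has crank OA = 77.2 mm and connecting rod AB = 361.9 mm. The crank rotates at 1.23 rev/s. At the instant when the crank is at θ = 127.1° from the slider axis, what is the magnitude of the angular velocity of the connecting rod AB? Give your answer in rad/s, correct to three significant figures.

ω = 7.728 rad/s (converted from 1.23 rev/s).
The rod makes angle φ with the slider axis where L sinφ = r sinθ; differentiating, L cosφ·φ̇ = r ω cosθ.
L cosφ = √(L² − r² sin²θ) = 0.35662 m.
|ω_rod| = r ω |cosθ| / √(L² − r² sin²θ) = 0.0772·7.728·0.60321/0.35662 = 1.0092 rad/s.

1.01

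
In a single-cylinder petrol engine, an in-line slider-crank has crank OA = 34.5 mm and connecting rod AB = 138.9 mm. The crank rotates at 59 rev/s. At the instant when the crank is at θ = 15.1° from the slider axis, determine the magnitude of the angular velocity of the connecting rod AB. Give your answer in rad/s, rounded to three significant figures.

89.1

ω = 370.7 rad/s (converted from 59 rev/s).
The rod makes angle φ with the slider axis where L sinφ = r sinθ; differentiating, L cosφ·φ̇ = r ω cosθ.
L cosφ = √(L² − r² sin²θ) = 0.13861 m.
|ω_rod| = r ω |cosθ| / √(L² − r² sin²θ) = 0.0345·370.7·0.96547/0.13861 = 89.084 rad/s.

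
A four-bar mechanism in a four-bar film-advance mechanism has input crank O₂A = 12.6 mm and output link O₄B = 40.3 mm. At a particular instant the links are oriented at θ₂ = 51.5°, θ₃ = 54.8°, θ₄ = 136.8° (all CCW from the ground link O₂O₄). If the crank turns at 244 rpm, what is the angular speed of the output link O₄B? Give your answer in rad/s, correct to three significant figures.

ω₂ = 25.55 rad/s (from 244 rpm).
Differentiating the loop-closure r₂e^{iθ₂}+r₃e^{iθ₃}=r₁+r₄e^{iθ₄} gives r₂ω₂e^{iθ₂}+r₃ω₃e^{iθ₃}=r₄ω₄e^{iθ₄}.
Eliminating the other unknown: ω₄ = r₂ω₂ sin(θ₂−θ₃) / [r₄ sin(θ₄−θ₃)].
Numerator sine = -0.05756; denominator sine = +0.99027.
Result = 0.0126·25.55·(-0.05756) / (0.0403·(+0.99027)) = -0.46439 rad/s; magnitude 0.46439 rad/s.

0.464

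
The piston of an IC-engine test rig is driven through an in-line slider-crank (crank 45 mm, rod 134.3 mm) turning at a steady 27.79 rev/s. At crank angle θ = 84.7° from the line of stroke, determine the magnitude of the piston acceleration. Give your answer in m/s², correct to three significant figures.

352

ω = 2π·27.8 = 174.6 rad/s
x(θ) = r cosθ + √(L² − r² sin²θ); with ω constant, a = ω²·d²x/dθ².
d²x/dθ² = −r cosθ − r²(cos2θ)/√u − r⁴ sin²2θ/(4u^{3/2}),  u = L² − r² sin²θ = 0.0160288 m².
Substituting r = 0.045 m, L = 0.1343 m, θ = 84.7°: d²x/dθ² = +0.011548 m.
a = ω²·d²x/dθ² = (174.6)²·(+0.011548) = +352.08 m/s²;  |a| = 352.08 m/s².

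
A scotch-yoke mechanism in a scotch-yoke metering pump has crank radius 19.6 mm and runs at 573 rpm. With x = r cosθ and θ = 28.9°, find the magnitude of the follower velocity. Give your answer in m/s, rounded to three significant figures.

ω = 60 rad/s (from 573 rpm).
x = r cosθ ⇒ ẋ = −rω sinθ.
|v| = rω|sinθ| = 0.0196·60·|sin 28.9°| = 0.56838 m/s.

0.568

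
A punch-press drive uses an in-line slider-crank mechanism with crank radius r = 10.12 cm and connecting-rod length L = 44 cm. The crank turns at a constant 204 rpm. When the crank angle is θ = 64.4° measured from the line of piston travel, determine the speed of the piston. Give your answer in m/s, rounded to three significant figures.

ω = 2π·204/60 = 21.36 rad/s
For an in-line slider-crank, x = r cosθ + √(L² − r² sin²θ), so v = −rω sinθ·[1 + r cosθ/√(L² − r² sin²θ)].
With r = 0.1012 m, L = 0.44 m, θ = 64.4°: √(L² − r² sin²θ) = 0.43043 m.
v = −0.1012·21.36·0.90183·[1 + 0.1012·0.43209/0.43043] = -2.1478 m/s.
|v| = 2.1478 m/s.

2.15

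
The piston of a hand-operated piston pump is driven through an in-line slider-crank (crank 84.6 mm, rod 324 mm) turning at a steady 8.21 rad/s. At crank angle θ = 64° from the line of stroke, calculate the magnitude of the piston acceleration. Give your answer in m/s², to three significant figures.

ω = 8.21 rad/s
x(θ) = r cosθ + √(L² − r² sin²θ); with ω constant, a = ω²·d²x/dθ².
d²x/dθ² = −r cosθ − r²(cos2θ)/√u − r⁴ sin²2θ/(4u^{3/2}),  u = L² − r² sin²θ = 0.0991942 m².
Substituting r = 0.0846 m, L = 0.324 m, θ = 64°: d²x/dθ² = -0.02335 m.
a = ω²·d²x/dθ² = (8.21)²·(-0.02335) = -1.5739 m/s²;  |a| = 1.5739 m/s².

1.57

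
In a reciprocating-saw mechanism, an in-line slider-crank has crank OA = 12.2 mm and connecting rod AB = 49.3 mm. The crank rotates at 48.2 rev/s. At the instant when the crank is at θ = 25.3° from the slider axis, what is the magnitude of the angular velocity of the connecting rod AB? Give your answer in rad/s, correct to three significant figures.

ω = 302.8 rad/s (converted from 48.2 rev/s).
The rod makes angle φ with the slider axis where L sinφ = r sinθ; differentiating, L cosφ·φ̇ = r ω cosθ.
L cosφ = √(L² − r² sin²θ) = 0.049024 m.
|ω_rod| = r ω |cosθ| / √(L² − r² sin²θ) = 0.0122·302.8·0.90408/0.049024 = 68.138 rad/s.

68.1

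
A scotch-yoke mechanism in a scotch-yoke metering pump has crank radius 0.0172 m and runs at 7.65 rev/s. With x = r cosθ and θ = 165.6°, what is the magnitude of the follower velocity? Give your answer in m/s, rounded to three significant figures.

ω = 48.07 rad/s (from 7.65 rev/s).
x = r cosθ ⇒ ẋ = −rω sinθ.
|v| = rω|sinθ| = 0.0172·48.07·|sin 165.6°| = 0.2056 m/s.

0.206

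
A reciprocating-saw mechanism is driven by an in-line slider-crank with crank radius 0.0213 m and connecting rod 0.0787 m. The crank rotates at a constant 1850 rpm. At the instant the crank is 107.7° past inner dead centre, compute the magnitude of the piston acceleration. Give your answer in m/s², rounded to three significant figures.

ω = 2π·1850/60 = 193.7 rad/s
x(θ) = r cosθ + √(L² − r² sin²θ); with ω constant, a = ω²·d²x/dθ².
d²x/dθ² = −r cosθ − r²(cos2θ)/√u − r⁴ sin²2θ/(4u^{3/2}),  u = L² − r² sin²θ = 0.00578194 m².
Substituting r = 0.0213 m, L = 0.0787 m, θ = 107.7°: d²x/dθ² = +0.0113 m.
a = ω²·d²x/dθ² = (193.7)²·(+0.0113) = +424.12 m/s²;  |a| = 424.12 m/s².

424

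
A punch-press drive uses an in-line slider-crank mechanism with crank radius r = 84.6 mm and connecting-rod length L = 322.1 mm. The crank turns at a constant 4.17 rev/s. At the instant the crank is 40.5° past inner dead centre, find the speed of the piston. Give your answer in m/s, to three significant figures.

1.73

ω = 2π·4.17 = 26.2 rad/s
For an in-line slider-crank, x = r cosθ + √(L² − r² sin²θ), so v = −rω sinθ·[1 + r cosθ/√(L² − r² sin²θ)].
With r = 0.0846 m, L = 0.3221 m, θ = 40.5°: √(L² − r² sin²θ) = 0.31738 m.
v = −0.0846·26.2·0.64945·[1 + 0.0846·0.76041/0.31738] = -1.7314 m/s.
|v| = 1.7314 m/s.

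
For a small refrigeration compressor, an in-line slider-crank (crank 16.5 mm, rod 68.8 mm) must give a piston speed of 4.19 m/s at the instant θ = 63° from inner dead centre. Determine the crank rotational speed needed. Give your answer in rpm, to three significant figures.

2450

For an in-line slider-crank, |v_piston| = rω|sinθ|·[1 + r cosθ/√(L² − r² sin²θ)].
With r = 0.0165 m, L = 0.0688 m, θ = 63°: the bracketed kinematic factor |dx/dθ| = 0.01634 m.
ω = v/|dx/dθ| = 4.19/0.01634 = 256.42 rad/s.
N = 60ω/(2π) = 2448.7 rpm.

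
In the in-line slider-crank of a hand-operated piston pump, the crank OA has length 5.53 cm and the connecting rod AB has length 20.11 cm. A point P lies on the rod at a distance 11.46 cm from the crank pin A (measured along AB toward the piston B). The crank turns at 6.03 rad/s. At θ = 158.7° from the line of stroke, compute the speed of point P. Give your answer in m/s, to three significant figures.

0.169

ω = 6.03 rad/s.  Crank-pin speed |V_A| = rω = 0.33346 m/s, perpendicular to OA.
Rod angle: sinφ = −(r/L) sinθ ⇒ φ = -5.733°; ω_rod = −rω cosθ/√(L²−r²sin²θ) = +1.5527 rad/s.
V_P = V_A + ω_rod × AP, with AP = 0.1146 m along the rod.
Components: V_Px = −rω sinθ − a·ω_rod·sinφ = -0.10336 m/s;  V_Py = rω cosθ + a·ω_rod·cosφ = -0.13363 m/s.
|V_P| = √(V_Px² + V_Py²) = 0.16894 m/s.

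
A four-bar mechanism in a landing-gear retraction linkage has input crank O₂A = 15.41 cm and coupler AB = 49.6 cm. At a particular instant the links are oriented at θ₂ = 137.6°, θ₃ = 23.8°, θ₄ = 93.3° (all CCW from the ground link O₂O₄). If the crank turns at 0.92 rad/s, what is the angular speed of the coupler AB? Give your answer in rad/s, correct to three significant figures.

0.213

ω₂ = 0.92 rad/s
Differentiating the loop-closure r₂e^{iθ₂}+r₃e^{iθ₃}=r₁+r₄e^{iθ₄} gives r₂ω₂e^{iθ₂}+r₃ω₃e^{iθ₃}=r₄ω₄e^{iθ₄}.
Eliminating the other unknown: ω₃ = r₂ω₂ sin(θ₄−θ₂) / [r₃ sin(θ₃−θ₄)].
Numerator sine = -0.69842; denominator sine = -0.93667.
Result = 0.1541·0.92·(-0.69842) / (0.496·(-0.93667)) = +0.21313 rad/s; magnitude 0.21313 rad/s.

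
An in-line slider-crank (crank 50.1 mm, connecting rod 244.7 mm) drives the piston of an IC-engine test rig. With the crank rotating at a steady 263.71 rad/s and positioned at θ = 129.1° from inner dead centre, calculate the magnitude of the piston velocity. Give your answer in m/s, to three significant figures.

8.91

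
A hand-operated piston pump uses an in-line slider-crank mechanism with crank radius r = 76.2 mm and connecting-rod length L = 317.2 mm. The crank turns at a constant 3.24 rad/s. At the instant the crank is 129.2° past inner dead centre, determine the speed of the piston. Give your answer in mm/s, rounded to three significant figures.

ω = 3.24 rad/s
For an in-line slider-crank, x = r cosθ + √(L² − r² sin²θ), so v = −rω sinθ·[1 + r cosθ/√(L² − r² sin²θ)].
With r = 0.0762 m, L = 0.3172 m, θ = 129.2°: √(L² − r² sin²θ) = 0.31166 m.
v = −0.0762·3.24·0.77494·[1 + 0.0762·-0.63203/0.31166] = -0.16176 m/s.
|v| = 0.16176 m/s = 161.76 mm/s.

162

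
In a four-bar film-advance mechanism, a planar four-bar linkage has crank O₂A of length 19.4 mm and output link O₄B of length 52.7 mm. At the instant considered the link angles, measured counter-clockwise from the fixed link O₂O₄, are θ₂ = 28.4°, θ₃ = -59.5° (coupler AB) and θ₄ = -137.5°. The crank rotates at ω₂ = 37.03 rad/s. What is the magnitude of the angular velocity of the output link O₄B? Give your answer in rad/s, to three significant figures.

ω₂ = 37.03 rad/s
Differentiating the loop-closure r₂e^{iθ₂}+r₃e^{iθ₃}=r₁+r₄e^{iθ₄} gives r₂ω₂e^{iθ₂}+r₃ω₃e^{iθ₃}=r₄ω₄e^{iθ₄}.
Eliminating the other unknown: ω₄ = r₂ω₂ sin(θ₂−θ₃) / [r₄ sin(θ₄−θ₃)].
Numerator sine = +0.99933; denominator sine = -0.97815.
Result = 0.0194·37.03·(+0.99933) / (0.0527·(-0.97815)) = -13.927 rad/s; magnitude 13.927 rad/s.

13.9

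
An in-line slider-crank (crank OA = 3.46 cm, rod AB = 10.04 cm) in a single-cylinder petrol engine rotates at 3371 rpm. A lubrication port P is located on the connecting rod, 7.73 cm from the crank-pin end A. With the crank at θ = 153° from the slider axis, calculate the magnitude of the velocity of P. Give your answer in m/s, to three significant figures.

4.91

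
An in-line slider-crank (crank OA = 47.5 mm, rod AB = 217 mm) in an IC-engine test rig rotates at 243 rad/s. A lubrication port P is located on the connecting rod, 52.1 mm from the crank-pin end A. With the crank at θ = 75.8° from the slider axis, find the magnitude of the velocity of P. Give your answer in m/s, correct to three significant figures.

ω = 243 rad/s.  Crank-pin speed |V_A| = rω = 11.543 m/s, perpendicular to OA.
Rod angle: sinφ = −(r/L) sinθ ⇒ φ = -12.252°; ω_rod = −rω cosθ/√(L²−r²sin²θ) = -13.352 rad/s.
V_P = V_A + ω_rod × AP, with AP = 0.0521 m along the rod.
Components: V_Px = −rω sinθ − a·ω_rod·sinφ = -11.337 m/s;  V_Py = rω cosθ + a·ω_rod·cosφ = +2.1516 m/s.
|V_P| = √(V_Px² + V_Py²) = 11.54 m/s.

11.5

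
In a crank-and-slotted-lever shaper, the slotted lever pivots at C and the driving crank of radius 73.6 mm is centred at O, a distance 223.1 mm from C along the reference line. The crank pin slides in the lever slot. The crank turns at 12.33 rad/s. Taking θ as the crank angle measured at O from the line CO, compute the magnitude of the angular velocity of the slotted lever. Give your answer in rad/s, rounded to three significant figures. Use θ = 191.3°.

5.73

ω = 12.33 rad/s
Crank pin A relative to C: A = (d + r cosθ, r sinθ); lever angle φ = atan2(r sinθ, d + r cosθ).
Differentiating tanφ: φ̇ = rω(d cosθ + r)/(d² + r² + 2dr cosθ).
d² + r² + 2dr cosθ = |CA|² = 0.0229869 m²;  d cosθ + r = -0.14518 m.
|ω_lever| = |0.0736·12.33·-0.14518| / 0.0229869 = 5.7313 rad/s.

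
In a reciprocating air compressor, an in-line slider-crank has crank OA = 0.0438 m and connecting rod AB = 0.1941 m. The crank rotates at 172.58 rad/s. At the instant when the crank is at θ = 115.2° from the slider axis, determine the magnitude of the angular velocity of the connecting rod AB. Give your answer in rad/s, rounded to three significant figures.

16.9

ω = 172.6 rad/s
The rod makes angle φ with the slider axis where L sinφ = r sinθ; differentiating, L cosφ·φ̇ = r ω cosθ.
L cosφ = √(L² − r² sin²θ) = 0.19001 m.
|ω_rod| = r ω |cosθ| / √(L² − r² sin²θ) = 0.0438·172.6·0.42578/0.19001 = 16.938 rad/s.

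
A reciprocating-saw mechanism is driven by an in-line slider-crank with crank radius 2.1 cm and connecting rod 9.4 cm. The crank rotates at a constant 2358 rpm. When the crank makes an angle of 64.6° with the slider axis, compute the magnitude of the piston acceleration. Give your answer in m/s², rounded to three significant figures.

ω = 2π·2358/60 = 246.9 rad/s
x(θ) = r cosθ + √(L² − r² sin²θ); with ω constant, a = ω²·d²x/dθ².
d²x/dθ² = −r cosθ − r²(cos2θ)/√u − r⁴ sin²2θ/(4u^{3/2}),  u = L² − r² sin²θ = 0.00847614 m².
Substituting r = 0.021 m, L = 0.094 m, θ = 64.6°: d²x/dθ² = -0.0060176 m.
a = ω²·d²x/dθ² = (246.9)²·(-0.0060176) = -366.92 m/s²;  |a| = 366.92 m/s².

367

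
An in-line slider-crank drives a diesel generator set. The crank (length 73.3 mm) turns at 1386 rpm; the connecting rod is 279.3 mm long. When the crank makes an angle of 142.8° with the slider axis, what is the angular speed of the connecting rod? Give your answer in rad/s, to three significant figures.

30.7

ω = 145.1 rad/s (converted from 1386 rpm).
The rod makes angle φ with the slider axis where L sinφ = r sinθ; differentiating, L cosφ·φ̇ = r ω cosθ.
L cosφ = √(L² − r² sin²θ) = 0.27576 m.
|ω_rod| = r ω |cosθ| / √(L² − r² sin²θ) = 0.0733·145.1·0.79653/0.27576 = 30.73 rad/s.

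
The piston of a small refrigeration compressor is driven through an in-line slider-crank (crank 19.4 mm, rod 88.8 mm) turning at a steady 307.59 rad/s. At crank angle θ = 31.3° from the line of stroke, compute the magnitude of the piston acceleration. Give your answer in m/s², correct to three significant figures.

ω = 307.6 rad/s
x(θ) = r cosθ + √(L² − r² sin²θ); with ω constant, a = ω²·d²x/dθ².
d²x/dθ² = −r cosθ − r²(cos2θ)/√u − r⁴ sin²2θ/(4u^{3/2}),  u = L² − r² sin²θ = 0.00778386 m².
Substituting r = 0.0194 m, L = 0.0888 m, θ = 31.3°: d²x/dθ² = -0.01858 m.
a = ω²·d²x/dθ² = (307.6)²·(-0.01858) = -1757.9 m/s²;  |a| = 1757.9 m/s².

1760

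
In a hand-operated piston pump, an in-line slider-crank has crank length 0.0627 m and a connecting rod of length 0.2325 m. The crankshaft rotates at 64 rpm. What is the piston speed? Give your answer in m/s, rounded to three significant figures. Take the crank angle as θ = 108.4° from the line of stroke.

0.364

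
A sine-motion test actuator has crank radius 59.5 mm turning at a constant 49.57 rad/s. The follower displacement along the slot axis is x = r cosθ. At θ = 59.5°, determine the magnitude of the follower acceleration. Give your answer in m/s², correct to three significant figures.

ω = 49.57 rad/s
x = r cosθ ⇒ ẍ = −rω² cosθ (ω constant).
|a| = rω²|cosθ| = 0.0595·(49.57)²·|cos 59.5°| = 74.203 m/s².

74.2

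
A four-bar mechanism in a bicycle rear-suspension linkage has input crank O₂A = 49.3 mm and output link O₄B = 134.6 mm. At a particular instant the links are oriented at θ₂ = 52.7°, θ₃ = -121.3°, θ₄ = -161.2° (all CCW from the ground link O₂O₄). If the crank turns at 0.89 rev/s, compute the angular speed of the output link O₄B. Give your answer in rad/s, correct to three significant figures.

0.334

ω₂ = 5.592 rad/s (from 0.89 rev/s).
Differentiating the loop-closure r₂e^{iθ₂}+r₃e^{iθ₃}=r₁+r₄e^{iθ₄} gives r₂ω₂e^{iθ₂}+r₃ω₃e^{iθ₃}=r₄ω₄e^{iθ₄}.
Eliminating the other unknown: ω₄ = r₂ω₂ sin(θ₂−θ₃) / [r₄ sin(θ₄−θ₃)].
Numerator sine = +0.10453; denominator sine = -0.64145.
Result = 0.0493·5.592·(+0.10453) / (0.1346·(-0.64145)) = -0.33377 rad/s; magnitude 0.33377 rad/s.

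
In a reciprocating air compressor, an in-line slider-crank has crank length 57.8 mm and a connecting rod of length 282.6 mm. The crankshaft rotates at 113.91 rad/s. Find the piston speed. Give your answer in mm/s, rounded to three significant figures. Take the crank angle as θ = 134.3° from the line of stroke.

4030

ω = 113.9 rad/s
For an in-line slider-crank, x = r cosθ + √(L² − r² sin²θ), so v = −rω sinθ·[1 + r cosθ/√(L² − r² sin²θ)].
With r = 0.0578 m, L = 0.2826 m, θ = 134.3°: √(L² − r² sin²θ) = 0.27956 m.
v = −0.0578·113.9·0.71569·[1 + 0.0578·-0.69842/0.27956] = -4.0317 m/s.
|v| = 4.0317 m/s = 4031.7 mm/s.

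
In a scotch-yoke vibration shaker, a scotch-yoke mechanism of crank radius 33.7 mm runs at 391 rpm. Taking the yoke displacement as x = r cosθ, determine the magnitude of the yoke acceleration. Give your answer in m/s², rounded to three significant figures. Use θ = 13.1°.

55.0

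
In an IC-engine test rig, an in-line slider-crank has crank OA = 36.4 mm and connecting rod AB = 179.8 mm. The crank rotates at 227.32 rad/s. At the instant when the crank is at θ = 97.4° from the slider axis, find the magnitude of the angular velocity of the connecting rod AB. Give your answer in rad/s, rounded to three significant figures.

6.05

ω = 227.3 rad/s
The rod makes angle φ with the slider axis where L sinφ = r sinθ; differentiating, L cosφ·φ̇ = r ω cosθ.
L cosφ = √(L² − r² sin²θ) = 0.17614 m.
|ω_rod| = r ω |cosθ| / √(L² − r² sin²θ) = 0.0364·227.3·0.12880/0.17614 = 6.0504 rad/s.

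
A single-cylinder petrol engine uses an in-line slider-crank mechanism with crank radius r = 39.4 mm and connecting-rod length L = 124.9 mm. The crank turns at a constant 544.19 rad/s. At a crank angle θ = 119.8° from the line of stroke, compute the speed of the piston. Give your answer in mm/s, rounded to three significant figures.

ω = 544.2 rad/s
For an in-line slider-crank, x = r cosθ + √(L² − r² sin²θ), so v = −rω sinθ·[1 + r cosθ/√(L² − r² sin²θ)].
With r = 0.0394 m, L = 0.1249 m, θ = 119.8°: √(L² − r² sin²θ) = 0.12013 m.
v = −0.0394·544.2·0.86777·[1 + 0.0394·-0.49697/0.12013] = -15.573 m/s.
|v| = 15.573 m/s = 15573 mm/s.

15600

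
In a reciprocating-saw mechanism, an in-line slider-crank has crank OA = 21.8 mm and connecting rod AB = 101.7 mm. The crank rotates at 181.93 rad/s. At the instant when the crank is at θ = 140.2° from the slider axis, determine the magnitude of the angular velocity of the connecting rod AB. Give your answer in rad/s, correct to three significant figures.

30.2

ω = 181.9 rad/s
The rod makes angle φ with the slider axis where L sinφ = r sinθ; differentiating, L cosφ·φ̇ = r ω cosθ.
L cosφ = √(L² − r² sin²θ) = 0.10074 m.
|ω_rod| = r ω |cosθ| / √(L² − r² sin²θ) = 0.0218·181.9·0.76828/0.10074 = 30.247 rad/s.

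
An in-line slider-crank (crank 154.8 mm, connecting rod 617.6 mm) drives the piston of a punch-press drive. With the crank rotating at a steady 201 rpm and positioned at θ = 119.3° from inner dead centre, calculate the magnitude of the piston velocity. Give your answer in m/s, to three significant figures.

ω = 2π·201/60 = 21.05 rad/s
For an in-line slider-crank, x = r cosθ + √(L² − r² sin²θ), so v = −rω sinθ·[1 + r cosθ/√(L² − r² sin²θ)].
With r = 0.1548 m, L = 0.6176 m, θ = 119.3°: √(L² − r² sin²θ) = 0.60267 m.
v = −0.1548·21.05·0.87207·[1 + 0.1548·-0.48938/0.60267] = -2.4843 m/s.
|v| = 2.4843 m/s.

2.48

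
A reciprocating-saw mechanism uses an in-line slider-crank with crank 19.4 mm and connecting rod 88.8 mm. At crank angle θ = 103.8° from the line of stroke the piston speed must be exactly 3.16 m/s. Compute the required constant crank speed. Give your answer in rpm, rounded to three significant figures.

1690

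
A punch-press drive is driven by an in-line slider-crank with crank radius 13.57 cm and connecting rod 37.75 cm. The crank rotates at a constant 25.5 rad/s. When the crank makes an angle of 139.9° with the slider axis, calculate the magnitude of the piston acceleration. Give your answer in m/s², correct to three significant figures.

60.9

ω = 25.5 rad/s
x(θ) = r cosθ + √(L² − r² sin²θ); with ω constant, a = ω²·d²x/dθ².
d²x/dθ² = −r cosθ − r²(cos2θ)/√u − r⁴ sin²2θ/(4u^{3/2}),  u = L² − r² sin²θ = 0.134866 m².
Substituting r = 0.1357 m, L = 0.3775 m, θ = 139.9°: d²x/dθ² = +0.093603 m.
a = ω²·d²x/dθ² = (25.5)²·(+0.093603) = +60.865 m/s²;  |a| = 60.865 m/s².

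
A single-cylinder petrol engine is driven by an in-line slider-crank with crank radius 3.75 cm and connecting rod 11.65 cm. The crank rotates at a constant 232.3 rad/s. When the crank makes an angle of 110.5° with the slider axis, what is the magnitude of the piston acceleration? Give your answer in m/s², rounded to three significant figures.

ω = 232.3 rad/s
x(θ) = r cosθ + √(L² − r² sin²θ); with ω constant, a = ω²·d²x/dθ².
d²x/dθ² = −r cosθ − r²(cos2θ)/√u − r⁴ sin²2θ/(4u^{3/2}),  u = L² − r² sin²θ = 0.0123385 m².
Substituting r = 0.0375 m, L = 0.1165 m, θ = 110.5°: d²x/dθ² = +0.022532 m.
a = ω²·d²x/dθ² = (232.3)²·(+0.022532) = +1215.9 m/s²;  |a| = 1215.9 m/s².

1220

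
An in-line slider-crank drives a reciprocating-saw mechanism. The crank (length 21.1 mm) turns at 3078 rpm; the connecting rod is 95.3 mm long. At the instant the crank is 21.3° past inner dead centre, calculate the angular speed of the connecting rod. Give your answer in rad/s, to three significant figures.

ω = 322.3 rad/s (converted from 3078 rpm).
The rod makes angle φ with the slider axis where L sinφ = r sinθ; differentiating, L cosφ·φ̇ = r ω cosθ.
L cosφ = √(L² − r² sin²θ) = 0.094991 m.
|ω_rod| = r ω |cosθ| / √(L² − r² sin²θ) = 0.0211·322.3·0.93169/0.094991 = 66.706 rad/s.

66.7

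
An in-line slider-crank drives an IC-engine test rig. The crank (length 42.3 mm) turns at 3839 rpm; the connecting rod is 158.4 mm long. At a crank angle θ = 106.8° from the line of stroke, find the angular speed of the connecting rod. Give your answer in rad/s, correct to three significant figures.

32.1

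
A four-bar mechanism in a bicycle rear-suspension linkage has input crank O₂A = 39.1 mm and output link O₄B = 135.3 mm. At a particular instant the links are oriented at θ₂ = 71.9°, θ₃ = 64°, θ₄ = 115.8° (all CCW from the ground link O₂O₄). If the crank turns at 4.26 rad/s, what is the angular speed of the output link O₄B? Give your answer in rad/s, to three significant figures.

ω₂ = 4.26 rad/s
Differentiating the loop-closure r₂e^{iθ₂}+r₃e^{iθ₃}=r₁+r₄e^{iθ₄} gives r₂ω₂e^{iθ₂}+r₃ω₃e^{iθ₃}=r₄ω₄e^{iθ₄}.
Eliminating the other unknown: ω₄ = r₂ω₂ sin(θ₂−θ₃) / [r₄ sin(θ₄−θ₃)].
Numerator sine = +0.13744; denominator sine = +0.78586.
Result = 0.0391·4.26·(+0.13744) / (0.1353·(+0.78586)) = +0.21531 rad/s; magnitude 0.21531 rad/s.

0.215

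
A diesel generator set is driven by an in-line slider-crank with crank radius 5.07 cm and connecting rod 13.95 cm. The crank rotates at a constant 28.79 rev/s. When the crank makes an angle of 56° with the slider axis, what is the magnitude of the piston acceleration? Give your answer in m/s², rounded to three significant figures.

ω = 2π·28.8 = 180.9 rad/s
x(θ) = r cosθ + √(L² − r² sin²θ); with ω constant, a = ω²·d²x/dθ².
d²x/dθ² = −r cosθ − r²(cos2θ)/√u − r⁴ sin²2θ/(4u^{3/2}),  u = L² − r² sin²θ = 0.0176935 m².
Substituting r = 0.0507 m, L = 0.1395 m, θ = 56°: d²x/dθ² = -0.021715 m.
a = ω²·d²x/dθ² = (180.9)²·(-0.021715) = -710.58 m/s²;  |a| = 710.58 m/s².

711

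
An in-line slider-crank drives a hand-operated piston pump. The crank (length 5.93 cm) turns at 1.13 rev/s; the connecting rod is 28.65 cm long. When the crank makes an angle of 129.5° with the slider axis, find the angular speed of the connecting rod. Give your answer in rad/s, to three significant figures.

0.947

ω = 7.1 rad/s (converted from 1.13 rev/s).
The rod makes angle φ with the slider axis where L sinφ = r sinθ; differentiating, L cosφ·φ̇ = r ω cosθ.
L cosφ = √(L² − r² sin²θ) = 0.28282 m.
|ω_rod| = r ω |cosθ| / √(L² − r² sin²θ) = 0.0593·7.1·0.63608/0.28282 = 0.94691 rad/s.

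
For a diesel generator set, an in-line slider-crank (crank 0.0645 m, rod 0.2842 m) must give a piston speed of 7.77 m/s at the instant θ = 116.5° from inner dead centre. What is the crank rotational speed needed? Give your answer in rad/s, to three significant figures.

For an in-line slider-crank, |v_piston| = rω|sinθ|·[1 + r cosθ/√(L² − r² sin²θ)].
With r = 0.0645 m, L = 0.2842 m, θ = 116.5°: the bracketed kinematic factor |dx/dθ| = 0.051753 m.
ω = v/|dx/dθ| = 7.77/0.051753 = 150.13 rad/s.

150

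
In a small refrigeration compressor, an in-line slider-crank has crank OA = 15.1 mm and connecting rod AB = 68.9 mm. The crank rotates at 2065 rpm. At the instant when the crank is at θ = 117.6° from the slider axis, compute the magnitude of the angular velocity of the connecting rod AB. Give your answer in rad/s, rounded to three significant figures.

ω = 216.2 rad/s (converted from 2065 rpm).
The rod makes angle φ with the slider axis where L sinφ = r sinθ; differentiating, L cosφ·φ̇ = r ω cosθ.
L cosφ = √(L² − r² sin²θ) = 0.067588 m.
|ω_rod| = r ω |cosθ| / √(L² − r² sin²θ) = 0.0151·216.2·0.46330/0.067588 = 22.383 rad/s.

22.4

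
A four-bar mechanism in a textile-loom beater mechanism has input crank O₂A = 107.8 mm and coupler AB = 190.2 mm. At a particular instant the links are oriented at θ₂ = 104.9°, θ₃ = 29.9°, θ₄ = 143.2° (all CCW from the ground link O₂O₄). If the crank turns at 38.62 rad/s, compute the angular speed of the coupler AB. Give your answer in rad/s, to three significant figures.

ω₂ = 38.62 rad/s
Differentiating the loop-closure r₂e^{iθ₂}+r₃e^{iθ₃}=r₁+r₄e^{iθ₄} gives r₂ω₂e^{iθ₂}+r₃ω₃e^{iθ₃}=r₄ω₄e^{iθ₄}.
Eliminating the other unknown: ω₃ = r₂ω₂ sin(θ₄−θ₂) / [r₃ sin(θ₃−θ₄)].
Numerator sine = +0.61978; denominator sine = -0.91845.
Result = 0.1078·38.62·(+0.61978) / (0.1902·(-0.91845)) = -14.771 rad/s; magnitude 14.771 rad/s.

14.8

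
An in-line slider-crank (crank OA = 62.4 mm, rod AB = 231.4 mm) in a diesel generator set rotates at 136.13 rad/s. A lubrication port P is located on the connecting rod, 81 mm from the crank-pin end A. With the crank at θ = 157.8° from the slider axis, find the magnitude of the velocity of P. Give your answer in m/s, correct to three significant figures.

ω = 136.1 rad/s.  Crank-pin speed |V_A| = rω = 8.4945 m/s, perpendicular to OA.
Rod angle: sinφ = −(r/L) sinθ ⇒ φ = -5.848°; ω_rod = −rω cosθ/√(L²−r²sin²θ) = +34.166 rad/s.
V_P = V_A + ω_rod × AP, with AP = 0.081 m along the rod.
Components: V_Px = −rω sinθ − a·ω_rod·sinφ = -2.9276 m/s;  V_Py = rω cosθ + a·ω_rod·cosφ = -5.1118 m/s.
|V_P| = √(V_Px² + V_Py²) = 5.8908 m/s.

5.89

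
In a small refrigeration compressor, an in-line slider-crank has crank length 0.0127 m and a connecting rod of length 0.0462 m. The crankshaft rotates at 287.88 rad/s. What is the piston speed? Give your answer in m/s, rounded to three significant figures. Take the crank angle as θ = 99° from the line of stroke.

3.45

ω = 287.9 rad/s
For an in-line slider-crank, x = r cosθ + √(L² − r² sin²θ), so v = −rω sinθ·[1 + r cosθ/√(L² − r² sin²θ)].
With r = 0.0127 m, L = 0.0462 m, θ = 99°: √(L² − r² sin²θ) = 0.044465 m.
v = −0.0127·287.9·0.98769·[1 + 0.0127·-0.15643/0.044465] = -3.4497 m/s.
|v| = 3.4497 m/s.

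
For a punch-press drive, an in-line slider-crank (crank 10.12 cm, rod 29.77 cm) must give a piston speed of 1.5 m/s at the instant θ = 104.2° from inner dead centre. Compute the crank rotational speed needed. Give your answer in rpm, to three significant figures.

For an in-line slider-crank, |v_piston| = rω|sinθ|·[1 + r cosθ/√(L² − r² sin²θ)].
With r = 0.1012 m, L = 0.2977 m, θ = 104.2°: the bracketed kinematic factor |dx/dθ| = 0.089443 m.
ω = v/|dx/dθ| = 1.5/0.089443 = 16.771 rad/s.
N = 60ω/(2π) = 160.15 rpm.

160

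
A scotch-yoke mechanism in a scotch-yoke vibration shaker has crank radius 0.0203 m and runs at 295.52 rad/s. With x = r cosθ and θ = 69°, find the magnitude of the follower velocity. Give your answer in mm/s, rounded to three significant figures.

ω = 295.5 rad/s
x = r cosθ ⇒ ẋ = −rω sinθ.
|v| = rω|sinθ| = 0.0203·295.5·|sin 69°| = 5.6006 m/s = 5600.6 mm/s.

5600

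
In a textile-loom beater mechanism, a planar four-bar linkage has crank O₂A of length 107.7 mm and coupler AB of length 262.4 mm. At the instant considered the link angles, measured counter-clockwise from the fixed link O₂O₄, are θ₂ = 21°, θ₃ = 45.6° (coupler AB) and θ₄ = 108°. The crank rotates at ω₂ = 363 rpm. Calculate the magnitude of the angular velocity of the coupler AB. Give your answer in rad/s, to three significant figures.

17.6

ω₂ = 38.01 rad/s (from 363 rpm).
Differentiating the loop-closure r₂e^{iθ₂}+r₃e^{iθ₃}=r₁+r₄e^{iθ₄} gives r₂ω₂e^{iθ₂}+r₃ω₃e^{iθ₃}=r₄ω₄e^{iθ₄}.
Eliminating the other unknown: ω₃ = r₂ω₂ sin(θ₄−θ₂) / [r₃ sin(θ₃−θ₄)].
Numerator sine = +0.99863; denominator sine = -0.88620.
Result = 0.1077·38.01·(+0.99863) / (0.2624·(-0.88620)) = -17.582 rad/s; magnitude 17.582 rad/s.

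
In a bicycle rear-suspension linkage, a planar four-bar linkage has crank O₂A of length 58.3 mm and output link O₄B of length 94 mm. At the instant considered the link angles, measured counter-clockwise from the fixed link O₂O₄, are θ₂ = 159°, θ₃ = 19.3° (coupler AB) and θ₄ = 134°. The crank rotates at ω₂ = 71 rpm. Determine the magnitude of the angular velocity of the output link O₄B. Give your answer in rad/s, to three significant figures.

3.28

ω₂ = 7.435 rad/s (from 71 rpm).
Differentiating the loop-closure r₂e^{iθ₂}+r₃e^{iθ₃}=r₁+r₄e^{iθ₄} gives r₂ω₂e^{iθ₂}+r₃ω₃e^{iθ₃}=r₄ω₄e^{iθ₄}.
Eliminating the other unknown: ω₄ = r₂ω₂ sin(θ₂−θ₃) / [r₄ sin(θ₄−θ₃)].
Numerator sine = +0.64679; denominator sine = +0.90851.
Result = 0.0583·7.435·(+0.64679) / (0.094·(+0.90851)) = +3.2829 rad/s; magnitude 3.2829 rad/s.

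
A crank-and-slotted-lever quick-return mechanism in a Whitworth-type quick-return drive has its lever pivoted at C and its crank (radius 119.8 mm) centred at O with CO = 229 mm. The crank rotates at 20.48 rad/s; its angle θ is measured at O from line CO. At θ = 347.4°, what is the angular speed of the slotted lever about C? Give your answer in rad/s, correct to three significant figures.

7.00

ω = 20.48 rad/s
Crank pin A relative to C: A = (d + r cosθ, r sinθ); lever angle φ = atan2(r sinθ, d + r cosθ).
Differentiating tanφ: φ̇ = rω(d cosθ + r)/(d² + r² + 2dr cosθ).
d² + r² + 2dr cosθ = |CA|² = 0.12034 m²;  d cosθ + r = +0.34328 m.
|ω_lever| = |0.1198·20.48·+0.34328| / 0.12034 = 6.9989 rad/s.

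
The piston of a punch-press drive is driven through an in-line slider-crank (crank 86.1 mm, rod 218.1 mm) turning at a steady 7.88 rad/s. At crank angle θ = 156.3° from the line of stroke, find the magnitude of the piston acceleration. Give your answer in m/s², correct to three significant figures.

3.40

ω = 7.88 rad/s
x(θ) = r cosθ + √(L² − r² sin²θ); with ω constant, a = ω²·d²x/dθ².
d²x/dθ² = −r cosθ − r²(cos2θ)/√u − r⁴ sin²2θ/(4u^{3/2}),  u = L² − r² sin²θ = 0.0463699 m².
Substituting r = 0.0861 m, L = 0.2181 m, θ = 156.3°: d²x/dθ² = +0.054791 m.
a = ω²·d²x/dθ² = (7.88)²·(+0.054791) = +3.4022 m/s²;  |a| = 3.4022 m/s².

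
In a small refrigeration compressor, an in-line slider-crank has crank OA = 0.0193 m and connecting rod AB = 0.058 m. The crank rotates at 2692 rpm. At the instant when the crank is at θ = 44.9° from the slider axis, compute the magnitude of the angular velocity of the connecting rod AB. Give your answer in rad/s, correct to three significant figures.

68.4

ω = 281.9 rad/s (converted from 2692 rpm).
The rod makes angle φ with the slider axis where L sinφ = r sinθ; differentiating, L cosφ·φ̇ = r ω cosθ.
L cosφ = √(L² − r² sin²θ) = 0.056377 m.
|ω_rod| = r ω |cosθ| / √(L² − r² sin²θ) = 0.0193·281.9·0.70834/0.056377 = 68.359 rad/s.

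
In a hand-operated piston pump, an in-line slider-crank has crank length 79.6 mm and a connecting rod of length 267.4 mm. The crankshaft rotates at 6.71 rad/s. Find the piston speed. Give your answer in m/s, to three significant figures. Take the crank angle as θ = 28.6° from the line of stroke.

ω = 6.71 rad/s
For an in-line slider-crank, x = r cosθ + √(L² − r² sin²θ), so v = −rω sinθ·[1 + r cosθ/√(L² − r² sin²θ)].
With r = 0.0796 m, L = 0.2674 m, θ = 28.6°: √(L² − r² sin²θ) = 0.26467 m.
v = −0.0796·6.71·0.47869·[1 + 0.0796·0.87798/0.26467] = -0.32319 m/s.
|v| = 0.32319 m/s.

0.323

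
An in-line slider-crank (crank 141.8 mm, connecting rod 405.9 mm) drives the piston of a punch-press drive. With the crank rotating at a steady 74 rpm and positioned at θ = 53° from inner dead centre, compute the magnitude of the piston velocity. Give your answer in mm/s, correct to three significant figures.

ω = 2π·74/60 = 7.749 rad/s
For an in-line slider-crank, x = r cosθ + √(L² − r² sin²θ), so v = −rω sinθ·[1 + r cosθ/√(L² − r² sin²θ)].
With r = 0.1418 m, L = 0.4059 m, θ = 53°: √(L² − r² sin²θ) = 0.38978 m.
v = −0.1418·7.749·0.79864·[1 + 0.1418·0.60182/0.38978] = -1.0697 m/s.
|v| = 1.0697 m/s = 1069.7 mm/s.

1070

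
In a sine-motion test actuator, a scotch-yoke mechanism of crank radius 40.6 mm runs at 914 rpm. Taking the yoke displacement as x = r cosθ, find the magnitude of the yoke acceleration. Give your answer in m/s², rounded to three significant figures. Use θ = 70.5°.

124

ω = 95.71 rad/s (from 914 rpm).
x = r cosθ ⇒ ẍ = −rω² cosθ (ω constant).
|a| = rω²|cosθ| = 0.0406·(95.71)²·|cos 70.5°| = 124.16 m/s².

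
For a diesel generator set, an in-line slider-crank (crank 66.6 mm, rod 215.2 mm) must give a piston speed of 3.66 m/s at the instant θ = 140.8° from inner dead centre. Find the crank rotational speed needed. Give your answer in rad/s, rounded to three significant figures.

115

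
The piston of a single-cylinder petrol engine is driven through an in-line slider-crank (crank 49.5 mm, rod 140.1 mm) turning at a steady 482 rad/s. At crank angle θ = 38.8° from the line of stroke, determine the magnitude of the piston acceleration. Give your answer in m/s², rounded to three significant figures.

ω = 482 rad/s
x(θ) = r cosθ + √(L² − r² sin²θ); with ω constant, a = ω²·d²x/dθ².
d²x/dθ² = −r cosθ − r²(cos2θ)/√u − r⁴ sin²2θ/(4u^{3/2}),  u = L² − r² sin²θ = 0.018666 m².
Substituting r = 0.0495 m, L = 0.1401 m, θ = 38.8°: d²x/dθ² = -0.04299 m.
a = ω²·d²x/dθ² = (482)²·(-0.04299) = -9987.6 m/s²;  |a| = 9987.6 m/s².

9990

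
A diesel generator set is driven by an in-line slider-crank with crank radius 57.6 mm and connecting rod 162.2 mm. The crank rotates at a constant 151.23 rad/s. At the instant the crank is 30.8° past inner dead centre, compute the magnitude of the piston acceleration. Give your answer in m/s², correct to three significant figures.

ω = 151.2 rad/s
x(θ) = r cosθ + √(L² − r² sin²θ); with ω constant, a = ω²·d²x/dθ².
d²x/dθ² = −r cosθ − r²(cos2θ)/√u − r⁴ sin²2θ/(4u^{3/2}),  u = L² − r² sin²θ = 0.025439 m².
Substituting r = 0.0576 m, L = 0.1622 m, θ = 30.8°: d²x/dθ² = -0.059895 m.
a = ω²·d²x/dθ² = (151.2)²·(-0.059895) = -1369.8 m/s²;  |a| = 1369.8 m/s².

1370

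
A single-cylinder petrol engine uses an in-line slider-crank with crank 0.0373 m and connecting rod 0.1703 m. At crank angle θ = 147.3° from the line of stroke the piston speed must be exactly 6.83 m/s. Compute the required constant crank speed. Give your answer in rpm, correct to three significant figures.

For an in-line slider-crank, |v_piston| = rω|sinθ|·[1 + r cosθ/√(L² − r² sin²θ)].
With r = 0.0373 m, L = 0.1703 m, θ = 147.3°: the bracketed kinematic factor |dx/dθ| = 0.016411 m.
ω = v/|dx/dθ| = 6.83/0.016411 = 416.19 rad/s.
N = 60ω/(2π) = 3974.4 rpm.

3970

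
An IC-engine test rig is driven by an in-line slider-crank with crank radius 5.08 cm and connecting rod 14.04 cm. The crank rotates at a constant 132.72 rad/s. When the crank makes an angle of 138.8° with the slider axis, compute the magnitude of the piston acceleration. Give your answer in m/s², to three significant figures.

ω = 132.7 rad/s
x(θ) = r cosθ + √(L² − r² sin²θ); with ω constant, a = ω²·d²x/dθ².
d²x/dθ² = −r cosθ − r²(cos2θ)/√u − r⁴ sin²2θ/(4u^{3/2}),  u = L² − r² sin²θ = 0.0185925 m².
Substituting r = 0.0508 m, L = 0.1404 m, θ = 138.8°: d²x/dθ² = +0.035074 m.
a = ω²·d²x/dθ² = (132.7)²·(+0.035074) = +617.82 m/s²;  |a| = 617.82 m/s².

618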